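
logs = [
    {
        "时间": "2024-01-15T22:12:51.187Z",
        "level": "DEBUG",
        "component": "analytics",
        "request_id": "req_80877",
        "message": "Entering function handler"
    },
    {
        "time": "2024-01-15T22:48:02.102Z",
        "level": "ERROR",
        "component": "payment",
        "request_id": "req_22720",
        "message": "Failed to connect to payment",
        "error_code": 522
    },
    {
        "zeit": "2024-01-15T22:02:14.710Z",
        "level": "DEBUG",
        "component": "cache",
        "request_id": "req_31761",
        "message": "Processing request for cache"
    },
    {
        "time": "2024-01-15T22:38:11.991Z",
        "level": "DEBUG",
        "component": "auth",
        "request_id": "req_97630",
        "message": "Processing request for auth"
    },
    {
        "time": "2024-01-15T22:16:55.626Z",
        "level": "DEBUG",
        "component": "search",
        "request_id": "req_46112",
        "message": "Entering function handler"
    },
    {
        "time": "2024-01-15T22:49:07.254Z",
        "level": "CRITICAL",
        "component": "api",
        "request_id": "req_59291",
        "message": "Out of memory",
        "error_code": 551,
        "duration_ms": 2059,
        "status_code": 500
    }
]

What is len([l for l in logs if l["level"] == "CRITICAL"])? 1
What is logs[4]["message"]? "Entering function handler"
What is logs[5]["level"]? "CRITICAL"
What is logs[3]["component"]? "auth"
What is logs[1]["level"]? "ERROR"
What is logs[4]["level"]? "DEBUG"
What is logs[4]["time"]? "2024-01-15T22:16:55.626Z"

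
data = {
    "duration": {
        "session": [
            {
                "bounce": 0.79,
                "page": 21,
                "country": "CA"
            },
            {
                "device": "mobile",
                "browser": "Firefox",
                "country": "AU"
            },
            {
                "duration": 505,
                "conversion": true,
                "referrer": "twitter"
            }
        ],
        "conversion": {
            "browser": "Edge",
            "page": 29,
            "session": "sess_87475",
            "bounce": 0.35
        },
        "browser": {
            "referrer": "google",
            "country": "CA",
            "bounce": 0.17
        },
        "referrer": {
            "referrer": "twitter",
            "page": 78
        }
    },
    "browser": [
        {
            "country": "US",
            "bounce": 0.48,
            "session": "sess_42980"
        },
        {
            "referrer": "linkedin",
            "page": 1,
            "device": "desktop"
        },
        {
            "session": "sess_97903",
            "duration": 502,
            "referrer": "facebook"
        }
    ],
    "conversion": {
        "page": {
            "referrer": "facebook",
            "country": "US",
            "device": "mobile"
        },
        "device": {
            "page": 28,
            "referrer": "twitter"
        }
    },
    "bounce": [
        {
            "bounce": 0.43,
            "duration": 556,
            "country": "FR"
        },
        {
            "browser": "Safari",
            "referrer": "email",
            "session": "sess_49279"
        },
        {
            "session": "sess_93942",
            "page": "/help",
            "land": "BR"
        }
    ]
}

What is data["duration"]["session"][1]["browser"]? "Firefox"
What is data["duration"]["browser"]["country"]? "CA"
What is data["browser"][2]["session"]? "sess_97903"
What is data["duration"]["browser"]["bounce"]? 0.17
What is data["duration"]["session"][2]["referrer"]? "twitter"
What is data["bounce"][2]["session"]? "sess_93942"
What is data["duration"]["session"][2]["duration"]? 505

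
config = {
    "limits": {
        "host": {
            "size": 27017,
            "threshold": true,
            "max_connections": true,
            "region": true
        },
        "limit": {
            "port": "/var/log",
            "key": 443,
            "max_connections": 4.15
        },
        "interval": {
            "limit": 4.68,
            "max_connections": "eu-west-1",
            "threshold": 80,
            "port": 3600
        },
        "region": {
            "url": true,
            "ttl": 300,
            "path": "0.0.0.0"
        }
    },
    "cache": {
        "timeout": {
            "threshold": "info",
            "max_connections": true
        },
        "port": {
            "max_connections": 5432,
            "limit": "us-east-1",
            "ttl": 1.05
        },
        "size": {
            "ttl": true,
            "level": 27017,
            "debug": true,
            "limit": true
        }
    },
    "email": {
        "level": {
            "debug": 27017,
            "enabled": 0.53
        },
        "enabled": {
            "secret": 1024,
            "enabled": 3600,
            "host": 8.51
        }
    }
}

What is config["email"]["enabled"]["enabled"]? 3600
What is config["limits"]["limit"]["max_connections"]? 4.15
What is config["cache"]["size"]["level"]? 27017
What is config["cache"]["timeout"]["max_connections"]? True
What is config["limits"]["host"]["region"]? True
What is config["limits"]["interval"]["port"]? 3600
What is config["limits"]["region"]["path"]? "0.0.0.0"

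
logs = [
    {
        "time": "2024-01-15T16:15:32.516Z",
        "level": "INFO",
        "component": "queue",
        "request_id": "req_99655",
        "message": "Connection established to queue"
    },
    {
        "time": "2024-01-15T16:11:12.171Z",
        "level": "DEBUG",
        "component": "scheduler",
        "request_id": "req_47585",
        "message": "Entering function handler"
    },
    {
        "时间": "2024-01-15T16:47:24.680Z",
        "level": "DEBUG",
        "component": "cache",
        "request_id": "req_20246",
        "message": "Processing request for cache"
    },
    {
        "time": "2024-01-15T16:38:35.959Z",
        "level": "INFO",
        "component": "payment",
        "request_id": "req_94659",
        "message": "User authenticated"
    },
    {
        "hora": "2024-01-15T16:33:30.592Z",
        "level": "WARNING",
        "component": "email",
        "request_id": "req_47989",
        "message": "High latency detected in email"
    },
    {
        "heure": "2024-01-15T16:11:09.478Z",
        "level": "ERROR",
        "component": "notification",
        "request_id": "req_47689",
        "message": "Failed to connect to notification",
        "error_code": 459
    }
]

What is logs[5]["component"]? "notification"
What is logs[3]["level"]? "INFO"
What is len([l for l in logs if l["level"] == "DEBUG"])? 2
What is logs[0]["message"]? "Connection established to queue"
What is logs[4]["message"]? "High latency detected in email"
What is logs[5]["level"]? "ERROR"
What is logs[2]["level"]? "DEBUG"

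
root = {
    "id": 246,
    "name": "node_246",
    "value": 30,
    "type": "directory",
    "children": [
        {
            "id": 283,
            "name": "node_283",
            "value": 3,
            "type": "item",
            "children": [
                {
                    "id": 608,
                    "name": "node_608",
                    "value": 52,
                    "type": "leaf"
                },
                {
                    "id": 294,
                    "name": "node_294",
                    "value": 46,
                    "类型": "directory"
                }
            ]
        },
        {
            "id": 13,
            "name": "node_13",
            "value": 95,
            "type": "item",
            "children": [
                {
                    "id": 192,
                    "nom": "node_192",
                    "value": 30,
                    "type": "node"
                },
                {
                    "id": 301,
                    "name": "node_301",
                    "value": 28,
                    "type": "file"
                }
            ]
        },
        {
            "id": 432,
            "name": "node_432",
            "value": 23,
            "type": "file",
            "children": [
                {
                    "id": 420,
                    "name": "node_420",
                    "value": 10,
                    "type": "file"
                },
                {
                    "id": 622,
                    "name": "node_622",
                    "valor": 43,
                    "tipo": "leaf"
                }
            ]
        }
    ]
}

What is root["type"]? "directory"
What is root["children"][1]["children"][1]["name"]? "node_301"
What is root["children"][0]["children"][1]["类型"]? "directory"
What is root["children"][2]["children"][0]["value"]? 10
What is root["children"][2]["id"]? 432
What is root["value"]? 30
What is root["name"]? "node_246"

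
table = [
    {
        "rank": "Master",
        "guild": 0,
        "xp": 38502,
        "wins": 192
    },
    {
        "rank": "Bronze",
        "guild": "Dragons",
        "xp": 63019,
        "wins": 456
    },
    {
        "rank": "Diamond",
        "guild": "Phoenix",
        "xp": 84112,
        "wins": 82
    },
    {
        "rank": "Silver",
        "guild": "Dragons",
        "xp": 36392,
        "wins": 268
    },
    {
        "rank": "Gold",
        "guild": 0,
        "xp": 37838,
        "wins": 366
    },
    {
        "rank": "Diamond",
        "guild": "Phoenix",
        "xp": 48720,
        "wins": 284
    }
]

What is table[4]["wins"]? 366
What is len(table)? 6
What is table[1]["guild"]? "Dragons"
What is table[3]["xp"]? 36392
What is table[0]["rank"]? "Master"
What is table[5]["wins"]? 284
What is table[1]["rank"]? "Bronze"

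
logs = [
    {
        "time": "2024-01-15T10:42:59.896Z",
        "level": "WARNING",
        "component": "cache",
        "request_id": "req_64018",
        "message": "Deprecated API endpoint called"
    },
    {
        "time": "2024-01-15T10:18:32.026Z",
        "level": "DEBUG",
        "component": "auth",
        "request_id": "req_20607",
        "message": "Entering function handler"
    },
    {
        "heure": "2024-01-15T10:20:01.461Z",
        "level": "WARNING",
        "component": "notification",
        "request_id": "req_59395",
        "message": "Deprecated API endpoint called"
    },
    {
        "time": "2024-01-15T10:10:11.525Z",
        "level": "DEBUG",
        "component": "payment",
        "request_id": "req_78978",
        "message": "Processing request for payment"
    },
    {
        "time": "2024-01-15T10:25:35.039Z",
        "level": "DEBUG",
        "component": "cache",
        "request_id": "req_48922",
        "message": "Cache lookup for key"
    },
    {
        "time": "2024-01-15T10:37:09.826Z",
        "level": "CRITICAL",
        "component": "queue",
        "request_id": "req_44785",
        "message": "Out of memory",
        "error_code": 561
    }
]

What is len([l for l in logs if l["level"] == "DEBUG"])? 3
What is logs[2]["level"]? "WARNING"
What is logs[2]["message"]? "Deprecated API endpoint called"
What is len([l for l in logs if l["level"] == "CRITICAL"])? 1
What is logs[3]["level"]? "DEBUG"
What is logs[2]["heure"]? "2024-01-15T10:20:01.461Z"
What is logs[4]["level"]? "DEBUG"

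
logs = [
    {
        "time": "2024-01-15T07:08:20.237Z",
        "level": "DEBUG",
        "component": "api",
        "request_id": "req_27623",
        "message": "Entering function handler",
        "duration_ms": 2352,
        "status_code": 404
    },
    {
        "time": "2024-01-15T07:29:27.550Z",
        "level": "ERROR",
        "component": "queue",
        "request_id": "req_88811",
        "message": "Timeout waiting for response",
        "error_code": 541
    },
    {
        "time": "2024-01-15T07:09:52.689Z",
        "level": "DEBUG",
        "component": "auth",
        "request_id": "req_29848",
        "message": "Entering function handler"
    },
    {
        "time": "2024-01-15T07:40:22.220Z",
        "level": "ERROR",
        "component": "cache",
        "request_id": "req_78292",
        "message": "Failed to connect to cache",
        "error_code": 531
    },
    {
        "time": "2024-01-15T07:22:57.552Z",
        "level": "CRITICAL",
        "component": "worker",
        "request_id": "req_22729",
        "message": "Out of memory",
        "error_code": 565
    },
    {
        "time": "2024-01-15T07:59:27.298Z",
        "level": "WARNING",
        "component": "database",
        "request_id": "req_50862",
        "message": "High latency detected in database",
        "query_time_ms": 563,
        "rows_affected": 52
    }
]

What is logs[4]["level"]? "CRITICAL"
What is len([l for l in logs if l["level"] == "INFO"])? 0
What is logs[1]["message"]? "Timeout waiting for response"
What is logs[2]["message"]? "Entering function handler"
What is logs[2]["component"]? "auth"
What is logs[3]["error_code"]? 531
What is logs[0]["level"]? "DEBUG"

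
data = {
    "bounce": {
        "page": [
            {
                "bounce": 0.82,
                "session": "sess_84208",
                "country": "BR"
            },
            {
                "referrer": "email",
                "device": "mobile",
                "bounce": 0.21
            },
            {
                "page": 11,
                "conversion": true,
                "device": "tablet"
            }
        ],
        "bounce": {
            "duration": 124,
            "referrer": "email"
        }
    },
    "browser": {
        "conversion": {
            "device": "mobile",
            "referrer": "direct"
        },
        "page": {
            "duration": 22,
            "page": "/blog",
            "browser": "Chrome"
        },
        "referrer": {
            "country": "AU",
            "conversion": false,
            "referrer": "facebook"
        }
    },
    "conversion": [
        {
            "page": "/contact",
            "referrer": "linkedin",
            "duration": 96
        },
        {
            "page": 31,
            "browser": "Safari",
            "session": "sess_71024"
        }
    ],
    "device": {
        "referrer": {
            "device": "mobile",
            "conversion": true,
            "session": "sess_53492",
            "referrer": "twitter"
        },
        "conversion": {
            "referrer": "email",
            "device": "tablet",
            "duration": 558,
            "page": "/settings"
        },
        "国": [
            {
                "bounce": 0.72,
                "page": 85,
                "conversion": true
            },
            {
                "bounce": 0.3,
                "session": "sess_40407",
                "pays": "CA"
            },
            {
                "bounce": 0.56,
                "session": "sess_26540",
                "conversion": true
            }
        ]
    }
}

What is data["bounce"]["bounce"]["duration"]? 124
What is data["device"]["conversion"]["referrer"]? "email"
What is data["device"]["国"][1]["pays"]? "CA"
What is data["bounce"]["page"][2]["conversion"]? True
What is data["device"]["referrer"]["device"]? "mobile"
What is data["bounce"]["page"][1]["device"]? "mobile"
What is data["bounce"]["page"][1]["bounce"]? 0.21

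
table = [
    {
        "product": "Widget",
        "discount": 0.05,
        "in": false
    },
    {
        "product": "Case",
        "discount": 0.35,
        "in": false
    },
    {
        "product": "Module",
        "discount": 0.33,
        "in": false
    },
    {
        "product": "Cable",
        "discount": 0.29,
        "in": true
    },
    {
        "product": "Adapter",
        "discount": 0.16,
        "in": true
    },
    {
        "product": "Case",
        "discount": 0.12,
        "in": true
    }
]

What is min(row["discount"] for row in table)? 0.05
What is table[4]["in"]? True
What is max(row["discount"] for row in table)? 0.35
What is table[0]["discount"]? 0.05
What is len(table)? 6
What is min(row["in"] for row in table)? False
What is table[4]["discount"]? 0.16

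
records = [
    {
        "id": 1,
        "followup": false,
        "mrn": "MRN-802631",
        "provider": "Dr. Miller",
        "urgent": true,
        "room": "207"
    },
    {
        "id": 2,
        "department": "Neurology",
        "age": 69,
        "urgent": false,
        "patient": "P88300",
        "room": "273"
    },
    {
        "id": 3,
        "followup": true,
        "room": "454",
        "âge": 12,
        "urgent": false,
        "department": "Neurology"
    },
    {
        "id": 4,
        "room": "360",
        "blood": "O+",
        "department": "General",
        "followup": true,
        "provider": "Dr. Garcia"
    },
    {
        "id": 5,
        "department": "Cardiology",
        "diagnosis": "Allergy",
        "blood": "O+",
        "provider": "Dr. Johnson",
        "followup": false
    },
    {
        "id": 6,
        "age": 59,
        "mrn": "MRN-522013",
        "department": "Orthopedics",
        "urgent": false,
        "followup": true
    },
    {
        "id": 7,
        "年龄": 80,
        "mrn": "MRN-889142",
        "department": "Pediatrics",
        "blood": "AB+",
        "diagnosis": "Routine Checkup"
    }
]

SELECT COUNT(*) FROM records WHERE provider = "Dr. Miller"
1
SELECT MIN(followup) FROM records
False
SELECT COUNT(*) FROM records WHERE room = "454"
1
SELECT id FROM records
[1, 2, 3, 4, 5, 6, 7]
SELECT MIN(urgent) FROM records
False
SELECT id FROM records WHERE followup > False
[3, 4, 6]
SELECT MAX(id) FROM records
7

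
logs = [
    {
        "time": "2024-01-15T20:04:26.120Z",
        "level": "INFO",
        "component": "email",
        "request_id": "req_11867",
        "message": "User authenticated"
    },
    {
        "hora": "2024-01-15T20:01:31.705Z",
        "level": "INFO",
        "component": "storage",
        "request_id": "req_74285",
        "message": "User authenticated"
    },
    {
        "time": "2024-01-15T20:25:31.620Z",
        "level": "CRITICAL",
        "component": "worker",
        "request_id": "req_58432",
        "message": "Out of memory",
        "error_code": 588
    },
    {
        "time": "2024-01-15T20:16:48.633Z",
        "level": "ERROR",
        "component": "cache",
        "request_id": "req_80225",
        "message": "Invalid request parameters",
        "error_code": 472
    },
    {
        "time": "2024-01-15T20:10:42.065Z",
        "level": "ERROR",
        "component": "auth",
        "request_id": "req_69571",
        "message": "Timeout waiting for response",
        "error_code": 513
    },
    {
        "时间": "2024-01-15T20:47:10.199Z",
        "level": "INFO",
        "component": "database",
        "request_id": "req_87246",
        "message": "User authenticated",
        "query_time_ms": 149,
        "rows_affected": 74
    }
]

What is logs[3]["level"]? "ERROR"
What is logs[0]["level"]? "INFO"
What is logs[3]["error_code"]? 472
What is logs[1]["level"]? "INFO"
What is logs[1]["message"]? "User authenticated"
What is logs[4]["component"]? "auth"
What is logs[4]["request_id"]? "req_69571"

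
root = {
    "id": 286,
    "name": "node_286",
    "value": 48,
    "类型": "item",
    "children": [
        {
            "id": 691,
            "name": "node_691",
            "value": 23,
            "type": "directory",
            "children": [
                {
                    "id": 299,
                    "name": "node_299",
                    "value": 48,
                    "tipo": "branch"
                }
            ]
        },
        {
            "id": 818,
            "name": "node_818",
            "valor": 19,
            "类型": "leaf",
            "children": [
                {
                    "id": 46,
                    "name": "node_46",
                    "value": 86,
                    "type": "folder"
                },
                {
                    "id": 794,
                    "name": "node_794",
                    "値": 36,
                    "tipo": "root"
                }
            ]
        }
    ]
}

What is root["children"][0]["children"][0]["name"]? "node_299"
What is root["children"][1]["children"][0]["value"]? 86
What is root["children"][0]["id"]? 691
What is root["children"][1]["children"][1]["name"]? "node_794"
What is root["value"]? 48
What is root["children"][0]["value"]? 23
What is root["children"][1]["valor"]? 19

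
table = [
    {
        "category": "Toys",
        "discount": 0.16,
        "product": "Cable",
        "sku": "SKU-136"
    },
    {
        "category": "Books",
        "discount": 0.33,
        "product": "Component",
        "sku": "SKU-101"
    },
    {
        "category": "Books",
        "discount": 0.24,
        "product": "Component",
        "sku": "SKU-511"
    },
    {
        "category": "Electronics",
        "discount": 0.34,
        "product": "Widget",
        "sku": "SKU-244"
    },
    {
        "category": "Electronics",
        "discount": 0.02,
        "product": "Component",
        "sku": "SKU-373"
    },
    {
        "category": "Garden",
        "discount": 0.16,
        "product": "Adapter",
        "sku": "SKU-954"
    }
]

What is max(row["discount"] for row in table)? 0.34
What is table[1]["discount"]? 0.33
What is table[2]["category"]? "Books"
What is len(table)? 6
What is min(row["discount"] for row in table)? 0.02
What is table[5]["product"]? "Adapter"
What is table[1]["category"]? "Books"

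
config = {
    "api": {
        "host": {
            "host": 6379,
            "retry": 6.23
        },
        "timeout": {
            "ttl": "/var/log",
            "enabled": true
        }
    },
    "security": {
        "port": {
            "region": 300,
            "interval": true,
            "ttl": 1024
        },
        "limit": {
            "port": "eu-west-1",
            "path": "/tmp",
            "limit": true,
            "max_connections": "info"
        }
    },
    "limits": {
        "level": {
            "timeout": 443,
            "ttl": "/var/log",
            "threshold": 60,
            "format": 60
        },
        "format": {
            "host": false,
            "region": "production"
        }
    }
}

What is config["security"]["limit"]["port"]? "eu-west-1"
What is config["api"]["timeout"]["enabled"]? True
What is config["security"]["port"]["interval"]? True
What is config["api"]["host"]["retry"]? 6.23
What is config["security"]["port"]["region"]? 300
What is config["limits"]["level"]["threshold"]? 60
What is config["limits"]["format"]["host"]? False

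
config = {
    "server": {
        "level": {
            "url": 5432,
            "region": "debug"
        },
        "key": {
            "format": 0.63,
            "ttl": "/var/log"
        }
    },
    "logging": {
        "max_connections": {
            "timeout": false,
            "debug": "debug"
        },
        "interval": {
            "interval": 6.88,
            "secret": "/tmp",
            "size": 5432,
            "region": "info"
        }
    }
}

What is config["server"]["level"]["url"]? 5432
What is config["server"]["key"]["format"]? 0.63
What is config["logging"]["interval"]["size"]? 5432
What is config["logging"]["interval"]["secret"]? "/tmp"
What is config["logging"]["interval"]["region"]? "info"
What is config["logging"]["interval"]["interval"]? 6.88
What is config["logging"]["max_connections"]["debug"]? "debug"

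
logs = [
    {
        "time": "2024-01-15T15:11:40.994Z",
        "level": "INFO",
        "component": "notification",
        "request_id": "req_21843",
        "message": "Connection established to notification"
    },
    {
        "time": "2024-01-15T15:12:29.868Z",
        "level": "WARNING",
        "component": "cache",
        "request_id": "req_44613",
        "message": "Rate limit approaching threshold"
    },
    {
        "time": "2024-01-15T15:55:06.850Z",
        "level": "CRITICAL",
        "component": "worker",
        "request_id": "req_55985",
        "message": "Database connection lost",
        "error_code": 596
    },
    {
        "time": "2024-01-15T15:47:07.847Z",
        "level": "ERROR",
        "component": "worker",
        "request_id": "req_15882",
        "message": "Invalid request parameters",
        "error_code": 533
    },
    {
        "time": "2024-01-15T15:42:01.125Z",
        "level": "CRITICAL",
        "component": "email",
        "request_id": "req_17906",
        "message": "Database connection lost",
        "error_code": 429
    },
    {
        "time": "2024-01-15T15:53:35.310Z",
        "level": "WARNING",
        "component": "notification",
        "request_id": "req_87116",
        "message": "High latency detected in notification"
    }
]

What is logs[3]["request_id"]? "req_15882"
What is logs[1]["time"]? "2024-01-15T15:12:29.868Z"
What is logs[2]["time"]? "2024-01-15T15:55:06.850Z"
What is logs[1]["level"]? "WARNING"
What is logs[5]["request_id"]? "req_87116"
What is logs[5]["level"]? "WARNING"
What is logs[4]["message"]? "Database connection lost"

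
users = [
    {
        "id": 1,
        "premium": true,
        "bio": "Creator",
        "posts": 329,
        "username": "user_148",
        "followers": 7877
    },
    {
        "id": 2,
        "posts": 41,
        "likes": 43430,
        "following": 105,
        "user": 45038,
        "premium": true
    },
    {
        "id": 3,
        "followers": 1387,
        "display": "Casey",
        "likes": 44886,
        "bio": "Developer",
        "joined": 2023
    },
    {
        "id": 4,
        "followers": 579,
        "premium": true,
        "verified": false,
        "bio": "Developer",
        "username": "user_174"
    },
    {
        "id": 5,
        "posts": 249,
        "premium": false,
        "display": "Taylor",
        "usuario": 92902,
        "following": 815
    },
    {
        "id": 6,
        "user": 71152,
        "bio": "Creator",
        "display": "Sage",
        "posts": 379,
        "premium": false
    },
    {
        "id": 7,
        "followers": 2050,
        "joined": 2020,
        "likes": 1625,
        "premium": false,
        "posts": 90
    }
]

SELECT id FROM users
[1, 2, 3, 4, 5, 6, 7]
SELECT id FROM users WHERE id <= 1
[1]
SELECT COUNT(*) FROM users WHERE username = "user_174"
1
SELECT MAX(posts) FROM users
379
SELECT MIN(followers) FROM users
579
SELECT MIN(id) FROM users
1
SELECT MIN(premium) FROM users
False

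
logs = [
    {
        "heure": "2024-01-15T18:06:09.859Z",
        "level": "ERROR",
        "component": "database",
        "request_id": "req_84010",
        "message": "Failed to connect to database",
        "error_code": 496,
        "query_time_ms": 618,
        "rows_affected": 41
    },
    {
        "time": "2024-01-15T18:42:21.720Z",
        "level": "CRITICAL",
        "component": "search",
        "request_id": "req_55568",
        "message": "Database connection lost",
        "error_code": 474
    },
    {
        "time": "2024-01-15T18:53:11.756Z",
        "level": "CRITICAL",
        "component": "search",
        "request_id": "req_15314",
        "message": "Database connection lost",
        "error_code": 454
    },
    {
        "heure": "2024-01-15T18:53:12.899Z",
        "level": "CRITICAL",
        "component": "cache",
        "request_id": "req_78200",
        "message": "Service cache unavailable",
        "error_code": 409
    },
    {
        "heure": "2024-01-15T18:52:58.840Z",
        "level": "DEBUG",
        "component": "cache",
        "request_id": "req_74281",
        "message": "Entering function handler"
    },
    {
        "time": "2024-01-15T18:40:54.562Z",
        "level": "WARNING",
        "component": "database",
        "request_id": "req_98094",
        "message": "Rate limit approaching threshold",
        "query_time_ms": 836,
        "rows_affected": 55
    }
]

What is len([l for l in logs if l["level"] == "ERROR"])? 1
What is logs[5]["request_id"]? "req_98094"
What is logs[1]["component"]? "search"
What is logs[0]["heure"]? "2024-01-15T18:06:09.859Z"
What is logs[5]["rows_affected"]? 55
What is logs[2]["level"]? "CRITICAL"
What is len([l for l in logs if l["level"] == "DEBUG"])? 1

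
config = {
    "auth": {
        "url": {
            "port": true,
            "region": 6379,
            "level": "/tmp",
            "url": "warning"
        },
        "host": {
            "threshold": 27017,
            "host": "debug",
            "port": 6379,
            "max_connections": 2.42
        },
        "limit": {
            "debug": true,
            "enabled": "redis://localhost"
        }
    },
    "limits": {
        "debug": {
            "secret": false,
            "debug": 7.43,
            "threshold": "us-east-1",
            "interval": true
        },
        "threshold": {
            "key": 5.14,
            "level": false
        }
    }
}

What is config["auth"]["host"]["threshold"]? 27017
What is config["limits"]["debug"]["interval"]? True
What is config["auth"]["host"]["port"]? 6379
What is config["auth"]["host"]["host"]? "debug"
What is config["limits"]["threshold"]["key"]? 5.14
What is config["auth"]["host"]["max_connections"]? 2.42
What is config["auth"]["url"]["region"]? 6379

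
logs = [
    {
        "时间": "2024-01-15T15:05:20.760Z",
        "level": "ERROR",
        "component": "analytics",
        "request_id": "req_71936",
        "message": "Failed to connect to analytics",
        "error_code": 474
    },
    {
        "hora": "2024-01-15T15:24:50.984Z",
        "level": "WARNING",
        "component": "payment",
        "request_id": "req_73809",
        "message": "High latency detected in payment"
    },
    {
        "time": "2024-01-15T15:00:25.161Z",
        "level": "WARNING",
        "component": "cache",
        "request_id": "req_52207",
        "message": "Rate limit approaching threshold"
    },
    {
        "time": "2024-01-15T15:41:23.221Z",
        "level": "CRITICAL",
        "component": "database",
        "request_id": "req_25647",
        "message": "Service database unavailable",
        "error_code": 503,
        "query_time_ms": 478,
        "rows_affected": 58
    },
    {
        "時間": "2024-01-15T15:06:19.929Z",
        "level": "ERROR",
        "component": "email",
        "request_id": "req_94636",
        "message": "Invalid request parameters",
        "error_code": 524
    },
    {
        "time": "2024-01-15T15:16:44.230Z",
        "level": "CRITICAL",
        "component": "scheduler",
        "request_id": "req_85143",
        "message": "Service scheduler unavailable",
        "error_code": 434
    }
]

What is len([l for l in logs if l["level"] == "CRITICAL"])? 2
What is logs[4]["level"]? "ERROR"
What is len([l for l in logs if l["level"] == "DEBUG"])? 0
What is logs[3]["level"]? "CRITICAL"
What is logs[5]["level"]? "CRITICAL"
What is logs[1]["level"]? "WARNING"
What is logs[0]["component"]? "analytics"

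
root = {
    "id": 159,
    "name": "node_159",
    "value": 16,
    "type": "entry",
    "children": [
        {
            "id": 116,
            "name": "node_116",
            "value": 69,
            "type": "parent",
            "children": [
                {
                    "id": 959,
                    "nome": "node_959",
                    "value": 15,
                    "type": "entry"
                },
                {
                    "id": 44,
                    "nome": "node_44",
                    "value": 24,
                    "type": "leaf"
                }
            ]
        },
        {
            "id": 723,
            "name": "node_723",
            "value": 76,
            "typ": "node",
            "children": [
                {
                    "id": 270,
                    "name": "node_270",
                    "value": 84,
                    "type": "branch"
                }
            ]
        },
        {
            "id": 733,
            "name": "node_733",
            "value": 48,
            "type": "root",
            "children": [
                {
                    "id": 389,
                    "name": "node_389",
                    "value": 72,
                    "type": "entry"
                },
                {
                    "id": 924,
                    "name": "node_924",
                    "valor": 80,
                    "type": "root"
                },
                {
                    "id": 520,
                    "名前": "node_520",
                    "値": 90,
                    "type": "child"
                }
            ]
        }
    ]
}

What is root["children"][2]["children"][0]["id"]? 389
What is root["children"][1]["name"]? "node_723"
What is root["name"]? "node_159"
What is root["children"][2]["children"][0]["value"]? 72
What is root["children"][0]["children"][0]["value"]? 15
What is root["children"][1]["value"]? 76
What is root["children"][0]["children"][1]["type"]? "leaf"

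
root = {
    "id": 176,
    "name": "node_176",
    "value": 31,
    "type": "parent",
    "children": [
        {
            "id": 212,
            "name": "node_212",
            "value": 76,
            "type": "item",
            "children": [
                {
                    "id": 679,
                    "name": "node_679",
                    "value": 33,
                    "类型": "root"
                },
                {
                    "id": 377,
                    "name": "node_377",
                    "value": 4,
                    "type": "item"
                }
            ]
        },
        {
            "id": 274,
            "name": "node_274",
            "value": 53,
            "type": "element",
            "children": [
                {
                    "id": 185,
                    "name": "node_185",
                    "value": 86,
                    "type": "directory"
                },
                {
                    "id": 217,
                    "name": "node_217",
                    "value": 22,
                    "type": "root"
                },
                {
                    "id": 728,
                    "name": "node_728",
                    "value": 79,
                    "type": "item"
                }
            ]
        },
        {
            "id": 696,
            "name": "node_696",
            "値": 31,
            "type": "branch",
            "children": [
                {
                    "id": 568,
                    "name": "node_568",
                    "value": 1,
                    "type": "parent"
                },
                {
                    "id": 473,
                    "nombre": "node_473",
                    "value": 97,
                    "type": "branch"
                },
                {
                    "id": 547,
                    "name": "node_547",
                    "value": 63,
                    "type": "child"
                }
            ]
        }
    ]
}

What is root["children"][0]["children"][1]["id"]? 377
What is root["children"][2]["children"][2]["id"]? 547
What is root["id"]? 176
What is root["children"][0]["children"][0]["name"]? "node_679"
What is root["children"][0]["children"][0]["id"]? 679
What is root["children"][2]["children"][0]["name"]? "node_568"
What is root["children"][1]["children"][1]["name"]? "node_217"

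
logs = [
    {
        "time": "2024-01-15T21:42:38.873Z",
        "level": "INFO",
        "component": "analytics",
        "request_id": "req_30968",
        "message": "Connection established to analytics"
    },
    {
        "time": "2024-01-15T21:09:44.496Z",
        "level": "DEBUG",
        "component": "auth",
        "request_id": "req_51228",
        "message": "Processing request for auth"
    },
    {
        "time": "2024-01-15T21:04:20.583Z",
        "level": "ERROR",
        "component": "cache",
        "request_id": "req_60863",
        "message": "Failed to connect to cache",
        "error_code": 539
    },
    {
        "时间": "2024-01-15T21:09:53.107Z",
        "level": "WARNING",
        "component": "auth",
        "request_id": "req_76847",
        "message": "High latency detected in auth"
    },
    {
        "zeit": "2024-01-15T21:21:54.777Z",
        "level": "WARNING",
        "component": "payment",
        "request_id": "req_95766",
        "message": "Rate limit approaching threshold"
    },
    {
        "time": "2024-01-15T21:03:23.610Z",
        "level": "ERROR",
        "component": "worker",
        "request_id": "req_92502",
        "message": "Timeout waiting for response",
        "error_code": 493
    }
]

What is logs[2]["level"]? "ERROR"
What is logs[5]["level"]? "ERROR"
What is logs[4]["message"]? "Rate limit approaching threshold"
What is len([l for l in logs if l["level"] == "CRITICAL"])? 0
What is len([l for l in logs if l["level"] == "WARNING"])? 2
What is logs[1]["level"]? "DEBUG"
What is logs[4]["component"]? "payment"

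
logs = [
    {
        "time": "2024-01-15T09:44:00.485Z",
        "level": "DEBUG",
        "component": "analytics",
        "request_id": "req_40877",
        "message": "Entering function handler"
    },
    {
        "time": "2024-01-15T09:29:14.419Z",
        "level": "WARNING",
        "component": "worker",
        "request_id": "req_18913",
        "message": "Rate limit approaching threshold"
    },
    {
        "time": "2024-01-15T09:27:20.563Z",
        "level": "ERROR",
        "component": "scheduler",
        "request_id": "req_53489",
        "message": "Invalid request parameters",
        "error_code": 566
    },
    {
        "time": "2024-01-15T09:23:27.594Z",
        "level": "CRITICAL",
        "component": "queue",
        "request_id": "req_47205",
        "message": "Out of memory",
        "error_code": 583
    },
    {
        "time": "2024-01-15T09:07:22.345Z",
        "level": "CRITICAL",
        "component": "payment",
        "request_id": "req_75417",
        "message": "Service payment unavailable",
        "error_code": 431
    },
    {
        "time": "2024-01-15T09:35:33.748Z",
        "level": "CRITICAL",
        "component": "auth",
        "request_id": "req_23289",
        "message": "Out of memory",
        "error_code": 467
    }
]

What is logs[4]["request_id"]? "req_75417"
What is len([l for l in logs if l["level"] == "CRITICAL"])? 3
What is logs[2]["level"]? "ERROR"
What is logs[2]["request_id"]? "req_53489"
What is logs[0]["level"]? "DEBUG"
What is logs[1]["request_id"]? "req_18913"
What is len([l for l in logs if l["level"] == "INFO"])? 0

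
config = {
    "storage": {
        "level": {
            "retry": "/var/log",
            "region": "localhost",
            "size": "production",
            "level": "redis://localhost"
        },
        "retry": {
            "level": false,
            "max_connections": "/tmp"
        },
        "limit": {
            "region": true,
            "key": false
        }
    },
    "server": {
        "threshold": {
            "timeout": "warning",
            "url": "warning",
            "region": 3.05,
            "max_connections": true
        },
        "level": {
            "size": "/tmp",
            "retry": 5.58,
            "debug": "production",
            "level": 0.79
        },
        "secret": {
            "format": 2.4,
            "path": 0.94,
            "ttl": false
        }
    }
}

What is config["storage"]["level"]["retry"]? "/var/log"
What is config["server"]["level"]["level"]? 0.79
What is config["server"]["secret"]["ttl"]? False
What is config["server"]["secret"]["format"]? 2.4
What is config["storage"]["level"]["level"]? "redis://localhost"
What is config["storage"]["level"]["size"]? "production"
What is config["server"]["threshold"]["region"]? 3.05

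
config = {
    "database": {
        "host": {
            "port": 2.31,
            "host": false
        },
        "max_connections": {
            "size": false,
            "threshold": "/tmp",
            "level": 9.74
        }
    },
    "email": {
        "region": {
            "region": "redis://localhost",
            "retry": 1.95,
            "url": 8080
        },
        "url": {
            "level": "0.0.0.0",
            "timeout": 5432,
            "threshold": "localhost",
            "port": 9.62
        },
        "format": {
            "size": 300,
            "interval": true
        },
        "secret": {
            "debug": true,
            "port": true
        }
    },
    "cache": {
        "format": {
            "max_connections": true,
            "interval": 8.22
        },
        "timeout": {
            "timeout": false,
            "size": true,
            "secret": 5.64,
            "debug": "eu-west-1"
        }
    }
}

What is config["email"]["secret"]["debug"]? True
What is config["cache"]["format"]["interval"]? 8.22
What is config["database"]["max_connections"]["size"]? False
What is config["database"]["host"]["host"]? False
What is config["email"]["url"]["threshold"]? "localhost"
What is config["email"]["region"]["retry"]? 1.95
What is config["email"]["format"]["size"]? 300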